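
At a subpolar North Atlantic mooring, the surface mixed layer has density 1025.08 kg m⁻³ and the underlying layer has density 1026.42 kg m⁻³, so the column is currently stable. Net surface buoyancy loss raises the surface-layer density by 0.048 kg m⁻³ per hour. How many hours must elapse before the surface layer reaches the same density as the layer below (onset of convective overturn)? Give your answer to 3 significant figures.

Density deficit of the surface layer: 1026.42 − 1025.08 = 1.34 kg m⁻³.
Required change = 1.34 / 0.048 = 27.9 hours.

27.9 hours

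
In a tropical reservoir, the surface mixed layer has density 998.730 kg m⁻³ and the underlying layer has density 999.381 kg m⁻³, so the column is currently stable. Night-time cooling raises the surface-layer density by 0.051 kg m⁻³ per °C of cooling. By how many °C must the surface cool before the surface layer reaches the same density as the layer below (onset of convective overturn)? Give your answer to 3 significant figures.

12.8 °C

Density deficit of the surface layer: 999.381 − 998.730 = 0.651 kg m⁻³.
Required change = 0.651 / 0.051 = 12.8 °C.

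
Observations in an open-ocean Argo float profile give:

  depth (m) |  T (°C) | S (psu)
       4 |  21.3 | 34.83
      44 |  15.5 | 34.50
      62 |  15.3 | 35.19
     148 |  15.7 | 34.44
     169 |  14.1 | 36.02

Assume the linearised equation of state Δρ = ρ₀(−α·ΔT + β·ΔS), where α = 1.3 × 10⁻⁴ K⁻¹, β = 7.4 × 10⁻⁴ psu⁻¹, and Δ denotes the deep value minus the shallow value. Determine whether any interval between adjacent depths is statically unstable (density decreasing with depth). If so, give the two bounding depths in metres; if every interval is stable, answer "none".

62–148 m

Evaluate Δρ/ρ₀ = −αΔT + βΔS across each adjacent pair:
  4–44 m: −αΔT+βΔS = −(1.3 × 10⁻⁴)(-5.8)+(7.4 × 10⁻⁴)(-0.33) = 5.1 × 10⁻⁴ → stable
  44–62 m: −αΔT+βΔS = −(1.3 × 10⁻⁴)(-0.2)+(7.4 × 10⁻⁴)(+0.69) = 5.4 × 10⁻⁴ → stable
  62–148 m: −αΔT+βΔS = −(1.3 × 10⁻⁴)(+0.4)+(7.4 × 10⁻⁴)(-0.75) = -6.1 × 10⁻⁴ → UNSTABLE
  148–169 m: −αΔT+βΔS = −(1.3 × 10⁻⁴)(-1.6)+(7.4 × 10⁻⁴)(+1.58) = 1.4 × 10⁻³ → stable
The 62–148 m interval has Δρ < 0: lighter water underlies denser water.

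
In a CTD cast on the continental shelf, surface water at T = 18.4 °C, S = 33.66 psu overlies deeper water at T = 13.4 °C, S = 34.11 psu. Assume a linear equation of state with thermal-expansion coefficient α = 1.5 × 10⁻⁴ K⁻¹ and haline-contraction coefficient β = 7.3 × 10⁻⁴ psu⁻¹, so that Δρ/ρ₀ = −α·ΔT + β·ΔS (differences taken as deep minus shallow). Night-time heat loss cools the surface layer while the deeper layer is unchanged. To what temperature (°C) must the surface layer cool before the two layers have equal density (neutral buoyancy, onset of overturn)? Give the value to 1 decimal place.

11.2 °C

Neutral buoyancy requires Δρ = 0, i.e. −α(T_deep − T_surf′) + β(S_deep − S_surf) = 0.
T_surf′ = T_deep − (β/α)·ΔS = 13.4 − (7.3 × 10⁻⁴/1.5 × 10⁻⁴)·(+0.45) = 11.210 °C.
Cooling required: 18.4 − (11.210) = 7.190 °C.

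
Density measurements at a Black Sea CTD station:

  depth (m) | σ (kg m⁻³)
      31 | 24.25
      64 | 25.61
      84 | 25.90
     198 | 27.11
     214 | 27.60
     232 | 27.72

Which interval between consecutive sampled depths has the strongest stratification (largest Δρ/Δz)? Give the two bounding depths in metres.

31–64 m

Compute the density gradient over each adjacent pair:
  31–64 m: Δρ/Δz = 1.36/33 = 0.041 kg m⁻⁴
  64–84 m: Δρ/Δz = 0.29/20 = 0.014 kg m⁻⁴
  84–198 m: Δρ/Δz = 1.21/114 = 0.011 kg m⁻⁴
  198–214 m: Δρ/Δz = 0.49/16 = 0.031 kg m⁻⁴
  214–232 m: Δρ/Δz = 0.12/18 = 6.7 × 10⁻³ kg m⁻⁴
The largest gradient is in the 31–64 m interval — the pycnocline.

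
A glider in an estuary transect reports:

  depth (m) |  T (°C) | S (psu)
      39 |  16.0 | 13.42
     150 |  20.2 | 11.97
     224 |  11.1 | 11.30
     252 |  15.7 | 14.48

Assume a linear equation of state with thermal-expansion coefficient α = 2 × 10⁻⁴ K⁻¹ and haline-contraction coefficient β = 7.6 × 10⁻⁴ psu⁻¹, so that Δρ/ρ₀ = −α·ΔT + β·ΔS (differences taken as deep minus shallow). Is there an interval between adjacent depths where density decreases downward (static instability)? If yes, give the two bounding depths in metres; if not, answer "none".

39–150 m

Evaluate Δρ/ρ₀ = −αΔT + βΔS across each adjacent pair:
  39–150 m: −αΔT+βΔS = −(2 × 10⁻⁴)(+4.2)+(7.6 × 10⁻⁴)(-1.45) = -1.9 × 10⁻³ → UNSTABLE
  150–224 m: −αΔT+βΔS = −(2 × 10⁻⁴)(-9.1)+(7.6 × 10⁻⁴)(-0.67) = 1.3 × 10⁻³ → stable
  224–252 m: −αΔT+βΔS = −(2 × 10⁻⁴)(+4.6)+(7.6 × 10⁻⁴)(+3.18) = 1.5 × 10⁻³ → stable
The 39–150 m interval has Δρ < 0: lighter water underlies denser water.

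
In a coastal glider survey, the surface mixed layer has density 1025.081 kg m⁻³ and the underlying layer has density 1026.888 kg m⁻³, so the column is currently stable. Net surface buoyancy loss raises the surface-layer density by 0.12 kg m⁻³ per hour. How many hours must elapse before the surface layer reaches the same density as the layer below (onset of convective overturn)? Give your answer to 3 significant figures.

15.1 hours

Density deficit of the surface layer: 1026.888 − 1025.081 = 1.807 kg m⁻³.
Required change = 1.807 / 0.12 = 15.1 hours.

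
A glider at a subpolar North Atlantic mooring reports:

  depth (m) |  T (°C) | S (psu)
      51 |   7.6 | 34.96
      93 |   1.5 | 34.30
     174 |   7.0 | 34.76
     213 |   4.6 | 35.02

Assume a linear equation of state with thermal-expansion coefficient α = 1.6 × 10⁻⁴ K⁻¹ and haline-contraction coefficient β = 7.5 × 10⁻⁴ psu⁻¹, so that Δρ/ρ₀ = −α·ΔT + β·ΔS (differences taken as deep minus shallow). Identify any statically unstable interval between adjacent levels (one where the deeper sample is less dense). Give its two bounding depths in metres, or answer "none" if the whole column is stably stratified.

Evaluate Δρ/ρ₀ = −αΔT + βΔS across each adjacent pair:
  51–93 m: −αΔT+βΔS = −(1.6 × 10⁻⁴)(-6.1)+(7.5 × 10⁻⁴)(-0.66) = 4.8 × 10⁻⁴ → stable
  93–174 m: −αΔT+βΔS = −(1.6 × 10⁻⁴)(+5.5)+(7.5 × 10⁻⁴)(+0.46) = -5.3 × 10⁻⁴ → UNSTABLE
  174–213 m: −αΔT+βΔS = −(1.6 × 10⁻⁴)(-2.4)+(7.5 × 10⁻⁴)(+0.26) = 5.8 × 10⁻⁴ → stable
The 93–174 m interval has Δρ < 0: lighter water underlies denser water.

93–174 m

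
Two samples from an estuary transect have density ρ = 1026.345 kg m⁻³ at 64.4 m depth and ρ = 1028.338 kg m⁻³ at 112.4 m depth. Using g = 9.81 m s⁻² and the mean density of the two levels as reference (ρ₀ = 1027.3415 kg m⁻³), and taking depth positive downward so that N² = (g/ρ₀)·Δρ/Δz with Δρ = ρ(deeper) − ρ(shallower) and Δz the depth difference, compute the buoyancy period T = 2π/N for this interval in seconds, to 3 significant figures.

Δρ = 1028.338 − 1026.345 = 1.993 kg m⁻³ over Δz = 112.4 − 64.4 = 48 m.
N² = (9.81/1027.3415) × (1.993/48) = 3.9648 × 10⁻⁴ s⁻².
N = √(3.9648 × 10⁻⁴) = 0.019912 rad s⁻¹, so T = 2π/N = 315.55 s ≈ 316 s.

316 s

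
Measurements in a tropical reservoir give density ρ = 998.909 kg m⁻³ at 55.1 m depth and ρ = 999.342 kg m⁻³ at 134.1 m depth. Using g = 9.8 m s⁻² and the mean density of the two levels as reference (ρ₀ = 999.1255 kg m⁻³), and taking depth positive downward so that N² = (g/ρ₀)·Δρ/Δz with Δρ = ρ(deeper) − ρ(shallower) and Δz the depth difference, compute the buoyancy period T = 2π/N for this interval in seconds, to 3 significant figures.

Δρ = 999.342 − 998.909 = 0.433 kg m⁻³ over Δz = 134.1 − 55.1 = 79 m.
N² = (9.8/999.1255) × (0.433/79) = 5.3761 × 10⁻⁵ s⁻².
N = √(5.3761 × 10⁻⁵) = 7.3322 × 10⁻³ rad s⁻¹, so T = 2π/N = 856.93 s ≈ 857 s.
Since Δρ > 0 the layer is stably stratified.

857 s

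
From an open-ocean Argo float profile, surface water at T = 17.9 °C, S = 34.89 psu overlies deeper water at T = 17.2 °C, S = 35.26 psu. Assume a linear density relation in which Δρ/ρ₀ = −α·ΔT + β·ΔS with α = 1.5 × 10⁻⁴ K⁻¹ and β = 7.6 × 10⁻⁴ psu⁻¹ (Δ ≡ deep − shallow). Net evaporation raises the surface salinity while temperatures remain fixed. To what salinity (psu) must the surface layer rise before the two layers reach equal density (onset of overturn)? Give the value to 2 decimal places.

Neutral buoyancy requires −α(T_deep − T_surf) + β(S_deep − S_surf′) = 0.
S_surf′ = S_deep − (α/β)·ΔT = 35.26 − (1.5 × 10⁻⁴/7.6 × 10⁻⁴)·(-0.7) = 35.3982 psu.
Increase required: 35.3982 − 34.89 = 0.5082 psu.

35.40 psu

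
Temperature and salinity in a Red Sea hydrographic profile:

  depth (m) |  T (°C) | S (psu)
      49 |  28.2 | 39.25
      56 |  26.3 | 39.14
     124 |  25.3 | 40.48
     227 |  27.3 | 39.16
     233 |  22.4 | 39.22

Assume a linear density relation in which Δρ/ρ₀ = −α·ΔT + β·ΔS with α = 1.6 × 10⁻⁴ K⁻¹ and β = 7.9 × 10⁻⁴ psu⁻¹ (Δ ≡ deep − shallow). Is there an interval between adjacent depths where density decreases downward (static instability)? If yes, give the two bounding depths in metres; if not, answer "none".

Evaluate Δρ/ρ₀ = −αΔT + βΔS across each adjacent pair:
  49–56 m: −αΔT+βΔS = −(1.6 × 10⁻⁴)(-1.9)+(7.9 × 10⁻⁴)(-0.11) = 2.2 × 10⁻⁴ → stable
  56–124 m: −αΔT+βΔS = −(1.6 × 10⁻⁴)(-1.0)+(7.9 × 10⁻⁴)(+1.34) = 1.2 × 10⁻³ → stable
  124–227 m: −αΔT+βΔS = −(1.6 × 10⁻⁴)(+2.0)+(7.9 × 10⁻⁴)(-1.32) = -1.4 × 10⁻³ → UNSTABLE
  227–233 m: −αΔT+βΔS = −(1.6 × 10⁻⁴)(-4.9)+(7.9 × 10⁻⁴)(+0.06) = 8.3 × 10⁻⁴ → stable
The 124–227 m interval has Δρ < 0: lighter water underlies denser water.

124–227 m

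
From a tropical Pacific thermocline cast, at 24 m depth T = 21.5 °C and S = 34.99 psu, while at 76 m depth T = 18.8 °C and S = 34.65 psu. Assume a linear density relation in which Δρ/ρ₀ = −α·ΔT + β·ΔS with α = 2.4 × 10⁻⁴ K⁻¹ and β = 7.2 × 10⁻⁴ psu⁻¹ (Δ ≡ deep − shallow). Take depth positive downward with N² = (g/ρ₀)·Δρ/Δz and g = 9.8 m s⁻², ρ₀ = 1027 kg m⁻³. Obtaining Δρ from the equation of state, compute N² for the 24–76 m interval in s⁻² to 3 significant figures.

ΔT = -2.7 K, ΔS = -0.34 psu (deep − shallow).
Δρ/ρ₀ = −αΔT + βΔS = 6.48 × 10⁻⁴ − 2.448 × 10⁻⁴ = 4.032 × 10⁻⁴, so Δρ ≈ 0.4141 kg m⁻³.
N² = (g/ρ₀)·Δρ/Δz = g·(Δρ/ρ₀)/Δz = 9.8 × 4.032 × 10⁻⁴ / 52 = 7.5988 × 10⁻⁵ s⁻² ≈ 7.60 × 10⁻⁵ s⁻².

7.60 × 10⁻⁵ s⁻²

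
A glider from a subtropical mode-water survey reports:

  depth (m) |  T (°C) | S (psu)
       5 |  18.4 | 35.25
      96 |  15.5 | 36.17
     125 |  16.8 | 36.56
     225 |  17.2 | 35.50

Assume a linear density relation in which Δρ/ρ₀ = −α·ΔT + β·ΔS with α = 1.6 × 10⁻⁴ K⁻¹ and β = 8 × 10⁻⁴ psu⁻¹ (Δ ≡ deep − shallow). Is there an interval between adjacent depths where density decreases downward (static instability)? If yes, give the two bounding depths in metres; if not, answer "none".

125–225 m

Evaluate Δρ/ρ₀ = −αΔT + βΔS across each adjacent pair:
  5–96 m: −αΔT+βΔS = −(1.6 × 10⁻⁴)(-2.9)+(8 × 10⁻⁴)(+0.92) = 1.2 × 10⁻³ → stable
  96–125 m: −αΔT+βΔS = −(1.6 × 10⁻⁴)(+1.3)+(8 × 10⁻⁴)(+0.39) = 1.0 × 10⁻⁴ → stable
  125–225 m: −αΔT+βΔS = −(1.6 × 10⁻⁴)(+0.4)+(8 × 10⁻⁴)(-1.06) = -9.1 × 10⁻⁴ → UNSTABLE
The 125–225 m interval has Δρ < 0: lighter water underlies denser water.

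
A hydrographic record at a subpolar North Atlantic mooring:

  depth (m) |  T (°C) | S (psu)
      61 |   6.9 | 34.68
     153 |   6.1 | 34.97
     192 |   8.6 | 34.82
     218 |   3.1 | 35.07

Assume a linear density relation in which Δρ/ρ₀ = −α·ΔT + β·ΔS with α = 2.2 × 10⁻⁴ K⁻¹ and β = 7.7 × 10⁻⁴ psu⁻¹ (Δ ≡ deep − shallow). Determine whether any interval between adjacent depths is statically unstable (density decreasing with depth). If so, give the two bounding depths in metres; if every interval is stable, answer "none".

Evaluate Δρ/ρ₀ = −αΔT + βΔS across each adjacent pair:
  61–153 m: −αΔT+βΔS = −(2.2 × 10⁻⁴)(-0.8)+(7.7 × 10⁻⁴)(+0.29) = 4.0 × 10⁻⁴ → stable
  153–192 m: −αΔT+βΔS = −(2.2 × 10⁻⁴)(+2.5)+(7.7 × 10⁻⁴)(-0.15) = -6.7 × 10⁻⁴ → UNSTABLE
  192–218 m: −αΔT+βΔS = −(2.2 × 10⁻⁴)(-5.5)+(7.7 × 10⁻⁴)(+0.25) = 1.4 × 10⁻³ → stable
The 153–192 m interval has Δρ < 0: lighter water underlies denser water.

153–192 m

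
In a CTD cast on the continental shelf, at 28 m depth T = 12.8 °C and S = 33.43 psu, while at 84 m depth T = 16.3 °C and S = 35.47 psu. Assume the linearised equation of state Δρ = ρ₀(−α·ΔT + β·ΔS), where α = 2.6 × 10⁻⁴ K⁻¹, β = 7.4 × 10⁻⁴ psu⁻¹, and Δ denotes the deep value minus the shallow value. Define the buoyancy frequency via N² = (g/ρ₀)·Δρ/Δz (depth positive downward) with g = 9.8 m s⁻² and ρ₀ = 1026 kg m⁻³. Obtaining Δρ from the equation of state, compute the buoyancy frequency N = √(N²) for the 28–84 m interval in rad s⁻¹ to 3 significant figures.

ΔT = +3.5 K, ΔS = +2.04 psu (deep − shallow).
Δρ/ρ₀ = −αΔT + βΔS = -9.10 × 10⁻⁴ + 1.5096 × 10⁻³ = 5.996 × 10⁻⁴, so Δρ ≈ 0.6152 kg m⁻³.
N² = (g/ρ₀)·Δρ/Δz = g·(Δρ/ρ₀)/Δz = 9.8 × 5.996 × 10⁻⁴ / 56 = 1.0493 × 10⁻⁴ s⁻².
N = √(1.0493 × 10⁻⁴) = 0.010244 rad s⁻¹ ≈ 0.0102 rad s⁻¹.

0.0102 rad s⁻¹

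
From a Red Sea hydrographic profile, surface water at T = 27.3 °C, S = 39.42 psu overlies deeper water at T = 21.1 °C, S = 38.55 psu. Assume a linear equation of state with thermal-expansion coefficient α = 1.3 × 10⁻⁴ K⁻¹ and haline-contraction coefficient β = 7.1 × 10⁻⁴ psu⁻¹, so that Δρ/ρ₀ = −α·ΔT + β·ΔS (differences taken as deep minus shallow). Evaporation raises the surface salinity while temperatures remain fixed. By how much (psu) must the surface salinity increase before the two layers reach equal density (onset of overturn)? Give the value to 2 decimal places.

0.27 psu

Neutral buoyancy requires −α(T_deep − T_surf) + β(S_deep − S_surf′) = 0.
S_surf′ = S_deep − (α/β)·ΔT = 38.55 − (1.3 × 10⁻⁴/7.1 × 10⁻⁴)·(-6.2) = 39.6852 psu.
Increase required: 39.6852 − 39.42 = 0.2652 psu.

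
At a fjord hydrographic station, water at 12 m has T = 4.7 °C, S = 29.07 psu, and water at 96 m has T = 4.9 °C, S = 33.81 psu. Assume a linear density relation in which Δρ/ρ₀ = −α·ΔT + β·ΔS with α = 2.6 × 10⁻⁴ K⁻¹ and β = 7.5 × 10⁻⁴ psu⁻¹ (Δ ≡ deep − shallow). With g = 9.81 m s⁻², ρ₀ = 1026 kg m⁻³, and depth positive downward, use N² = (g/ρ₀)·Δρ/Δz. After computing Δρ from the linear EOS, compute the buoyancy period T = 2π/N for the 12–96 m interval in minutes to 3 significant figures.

5.18 min

ΔT = +0.2 K, ΔS = +4.74 psu (deep − shallow).
Δρ/ρ₀ = −αΔT + βΔS = -5.20 × 10⁻⁵ + 3.555 × 10⁻³ = 3.503 × 10⁻³, so Δρ ≈ 3.594 kg m⁻³.
N² = (g/ρ₀)·Δρ/Δz = g·(Δρ/ρ₀)/Δz = 9.81 × 3.503 × 10⁻³ / 84 = 4.0910 × 10⁻⁴ s⁻².
N = √(4.0910 × 10⁻⁴) = 0.020226 rad s⁻¹ → T = 2π/N = 310.65 s = 5.1775 min ≈ 5.18 min.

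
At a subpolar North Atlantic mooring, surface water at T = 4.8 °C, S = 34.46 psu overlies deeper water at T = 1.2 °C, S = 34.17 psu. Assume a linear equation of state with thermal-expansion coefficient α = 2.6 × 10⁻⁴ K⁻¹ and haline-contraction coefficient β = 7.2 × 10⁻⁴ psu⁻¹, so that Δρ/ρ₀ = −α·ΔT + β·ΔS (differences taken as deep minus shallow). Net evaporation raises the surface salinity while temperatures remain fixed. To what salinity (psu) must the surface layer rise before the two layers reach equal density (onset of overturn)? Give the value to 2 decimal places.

Neutral buoyancy requires −α(T_deep − T_surf) + β(S_deep − S_surf′) = 0.
S_surf′ = S_deep − (α/β)·ΔT = 34.17 − (2.6 × 10⁻⁴/7.2 × 10⁻⁴)·(-3.6) = 35.4700 psu.
Increase required: 35.4700 − 34.46 = 1.0100 psu.

35.47 psu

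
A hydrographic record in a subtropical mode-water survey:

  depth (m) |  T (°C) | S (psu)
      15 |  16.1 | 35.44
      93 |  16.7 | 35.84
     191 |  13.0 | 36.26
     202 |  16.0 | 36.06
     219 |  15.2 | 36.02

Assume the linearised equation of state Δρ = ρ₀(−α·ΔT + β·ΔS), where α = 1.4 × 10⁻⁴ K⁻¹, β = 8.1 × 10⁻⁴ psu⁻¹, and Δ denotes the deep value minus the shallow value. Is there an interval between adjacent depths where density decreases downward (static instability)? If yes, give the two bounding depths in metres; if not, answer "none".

191–202 m

Evaluate Δρ/ρ₀ = −αΔT + βΔS across each adjacent pair:
  15–93 m: −αΔT+βΔS = −(1.4 × 10⁻⁴)(+0.6)+(8.1 × 10⁻⁴)(+0.40) = 2.4 × 10⁻⁴ → stable
  93–191 m: −αΔT+βΔS = −(1.4 × 10⁻⁴)(-3.7)+(8.1 × 10⁻⁴)(+0.42) = 8.6 × 10⁻⁴ → stable
  191–202 m: −αΔT+βΔS = −(1.4 × 10⁻⁴)(+3.0)+(8.1 × 10⁻⁴)(-0.20) = -5.8 × 10⁻⁴ → UNSTABLE
  202–219 m: −αΔT+βΔS = −(1.4 × 10⁻⁴)(-0.8)+(8.1 × 10⁻⁴)(-0.04) = 8.0 × 10⁻⁵ → stable
The 191–202 m interval has Δρ < 0: lighter water underlies denser water.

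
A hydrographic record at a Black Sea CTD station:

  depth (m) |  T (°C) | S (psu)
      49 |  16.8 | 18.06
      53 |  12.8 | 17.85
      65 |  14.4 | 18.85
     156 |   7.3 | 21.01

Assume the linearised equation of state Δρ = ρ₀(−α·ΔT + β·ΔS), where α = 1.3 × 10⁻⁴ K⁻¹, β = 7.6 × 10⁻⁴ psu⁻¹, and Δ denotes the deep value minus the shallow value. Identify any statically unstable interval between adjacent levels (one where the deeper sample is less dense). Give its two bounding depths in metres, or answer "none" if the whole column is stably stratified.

Evaluate Δρ/ρ₀ = −αΔT + βΔS across each adjacent pair:
  49–53 m: −αΔT+βΔS = −(1.3 × 10⁻⁴)(-4.0)+(7.6 × 10⁻⁴)(-0.21) = 3.6 × 10⁻⁴ → stable
  53–65 m: −αΔT+βΔS = −(1.3 × 10⁻⁴)(+1.6)+(7.6 × 10⁻⁴)(+1.00) = 5.5 × 10⁻⁴ → stable
  65–156 m: −αΔT+βΔS = −(1.3 × 10⁻⁴)(-7.1)+(7.6 × 10⁻⁴)(+2.16) = 2.6 × 10⁻³ → stable
Every interval has Δρ > 0: the column is stably stratified throughout.

none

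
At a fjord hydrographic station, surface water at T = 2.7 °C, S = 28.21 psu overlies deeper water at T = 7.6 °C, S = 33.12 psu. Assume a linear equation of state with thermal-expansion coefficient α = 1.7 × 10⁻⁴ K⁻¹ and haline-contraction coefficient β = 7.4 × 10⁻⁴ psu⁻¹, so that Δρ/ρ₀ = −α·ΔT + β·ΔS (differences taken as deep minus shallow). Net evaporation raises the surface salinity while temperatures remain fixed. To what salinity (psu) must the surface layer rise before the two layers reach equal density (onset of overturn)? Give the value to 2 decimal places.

31.99 psu

Neutral buoyancy requires −α(T_deep − T_surf) + β(S_deep − S_surf′) = 0.
S_surf′ = S_deep − (α/β)·ΔT = 33.12 − (1.7 × 10⁻⁴/7.4 × 10⁻⁴)·(+4.9) = 31.9943 psu.
Increase required: 31.9943 − 28.21 = 3.7843 psu.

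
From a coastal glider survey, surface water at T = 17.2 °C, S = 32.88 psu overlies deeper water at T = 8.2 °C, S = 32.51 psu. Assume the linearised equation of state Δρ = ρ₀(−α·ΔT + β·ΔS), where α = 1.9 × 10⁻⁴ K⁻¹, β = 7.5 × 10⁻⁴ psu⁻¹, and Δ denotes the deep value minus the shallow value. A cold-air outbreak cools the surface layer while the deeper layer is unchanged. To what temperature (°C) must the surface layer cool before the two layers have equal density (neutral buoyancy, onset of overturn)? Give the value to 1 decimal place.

Neutral buoyancy requires Δρ = 0, i.e. −α(T_deep − T_surf′) + β(S_deep − S_surf) = 0.
T_surf′ = T_deep − (β/α)·ΔS = 8.2 − (7.5 × 10⁻⁴/1.9 × 10⁻⁴)·(-0.37) = 9.661 °C.
Cooling required: 17.2 − (9.661) = 7.539 °C.

9.7 °C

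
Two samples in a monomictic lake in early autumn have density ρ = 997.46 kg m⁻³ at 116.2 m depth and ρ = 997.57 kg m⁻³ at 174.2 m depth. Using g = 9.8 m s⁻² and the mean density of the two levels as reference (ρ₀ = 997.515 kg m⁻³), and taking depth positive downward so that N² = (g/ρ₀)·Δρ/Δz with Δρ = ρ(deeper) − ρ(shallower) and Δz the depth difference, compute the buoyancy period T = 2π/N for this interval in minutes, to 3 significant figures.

24.3 min

Δρ = 997.57 − 997.46 = 0.11 kg m⁻³ over Δz = 174.2 − 116.2 = 58 m.
N² = (9.8/997.515) × (0.11/58) = 1.8633 × 10⁻⁵ s⁻².
N = √(1.8633 × 10⁻⁵) = 4.3166 × 10⁻³ rad s⁻¹, so T = 2π/N = 1.4556 × 10³ s = 24.260 min ≈ 24.3 min.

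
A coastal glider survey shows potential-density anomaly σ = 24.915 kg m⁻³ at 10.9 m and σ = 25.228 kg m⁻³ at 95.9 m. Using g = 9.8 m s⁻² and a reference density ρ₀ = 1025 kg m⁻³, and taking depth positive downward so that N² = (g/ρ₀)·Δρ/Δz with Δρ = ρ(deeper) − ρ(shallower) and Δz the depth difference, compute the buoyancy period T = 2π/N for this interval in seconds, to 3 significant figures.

1.06 × 10³ s

Δρ = 1025.228 − 1024.915 = 0.313 kg m⁻³ over Δz = 95.9 − 10.9 = 85 m.
N² = (9.8/1025) × (0.313/85) = 3.5207 × 10⁻⁵ s⁻².
N = √(3.5207 × 10⁻⁵) = 5.9335 × 10⁻³ rad s⁻¹, so T = 2π/N = 1.0589 × 10³ s ≈ 1.06 × 10³ s.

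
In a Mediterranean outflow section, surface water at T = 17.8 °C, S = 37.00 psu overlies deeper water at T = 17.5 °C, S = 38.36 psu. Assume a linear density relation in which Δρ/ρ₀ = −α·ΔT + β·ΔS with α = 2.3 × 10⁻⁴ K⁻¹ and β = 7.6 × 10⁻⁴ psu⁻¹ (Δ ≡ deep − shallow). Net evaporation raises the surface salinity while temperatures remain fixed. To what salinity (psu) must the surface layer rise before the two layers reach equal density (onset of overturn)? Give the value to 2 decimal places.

38.45 psu

Neutral buoyancy requires −α(T_deep − T_surf) + β(S_deep − S_surf′) = 0.
S_surf′ = S_deep − (α/β)·ΔT = 38.36 − (2.3 × 10⁻⁴/7.6 × 10⁻⁴)·(-0.3) = 38.4508 psu.
Increase required: 38.4508 − 37.00 = 1.4508 psu.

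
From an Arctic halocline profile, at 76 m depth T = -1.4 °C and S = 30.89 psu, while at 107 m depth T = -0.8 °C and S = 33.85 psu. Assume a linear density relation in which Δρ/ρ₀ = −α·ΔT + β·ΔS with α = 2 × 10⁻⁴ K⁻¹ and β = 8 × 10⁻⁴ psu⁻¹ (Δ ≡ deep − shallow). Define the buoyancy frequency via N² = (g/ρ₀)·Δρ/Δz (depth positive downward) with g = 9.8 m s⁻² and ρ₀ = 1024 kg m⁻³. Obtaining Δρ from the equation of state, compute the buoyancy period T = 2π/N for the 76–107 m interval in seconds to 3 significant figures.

236 s

ΔT = +0.6 K, ΔS = +2.96 psu (deep − shallow).
Δρ/ρ₀ = −αΔT + βΔS = -1.20 × 10⁻⁴ + 2.368 × 10⁻³ = 2.248 × 10⁻³, so Δρ ≈ 2.302 kg m⁻³.
N² = (g/ρ₀)·Δρ/Δz = g·(Δρ/ρ₀)/Δz = 9.8 × 2.248 × 10⁻³ / 31 = 7.1066 × 10⁻⁴ s⁻².
N = √(7.1066 × 10⁻⁴) = 0.026658 rad s⁻¹ → T = 2π/N = 235.70 s ≈ 236 s.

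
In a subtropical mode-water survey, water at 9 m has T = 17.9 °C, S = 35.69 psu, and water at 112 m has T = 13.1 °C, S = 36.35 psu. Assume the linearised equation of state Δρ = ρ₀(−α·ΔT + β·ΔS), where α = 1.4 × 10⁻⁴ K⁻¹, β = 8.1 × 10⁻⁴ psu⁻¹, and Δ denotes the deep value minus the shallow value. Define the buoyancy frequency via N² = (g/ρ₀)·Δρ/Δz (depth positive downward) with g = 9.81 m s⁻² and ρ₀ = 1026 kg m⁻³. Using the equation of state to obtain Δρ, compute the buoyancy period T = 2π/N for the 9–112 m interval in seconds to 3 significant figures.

586 s

ΔT = -4.8 K, ΔS = +0.66 psu (deep − shallow).
Δρ/ρ₀ = −αΔT + βΔS = 6.72 × 10⁻⁴ + 5.346 × 10⁻⁴ = 1.2066 × 10⁻³, so Δρ ≈ 1.238 kg m⁻³.
N² = (g/ρ₀)·Δρ/Δz = g·(Δρ/ρ₀)/Δz = 9.81 × 1.2066 × 10⁻³ / 103 = 1.1492 × 10⁻⁴ s⁻².
N = √(1.1492 × 10⁻⁴) = 0.010720 rad s⁻¹ → T = 2π/N = 586.12 s ≈ 586 s.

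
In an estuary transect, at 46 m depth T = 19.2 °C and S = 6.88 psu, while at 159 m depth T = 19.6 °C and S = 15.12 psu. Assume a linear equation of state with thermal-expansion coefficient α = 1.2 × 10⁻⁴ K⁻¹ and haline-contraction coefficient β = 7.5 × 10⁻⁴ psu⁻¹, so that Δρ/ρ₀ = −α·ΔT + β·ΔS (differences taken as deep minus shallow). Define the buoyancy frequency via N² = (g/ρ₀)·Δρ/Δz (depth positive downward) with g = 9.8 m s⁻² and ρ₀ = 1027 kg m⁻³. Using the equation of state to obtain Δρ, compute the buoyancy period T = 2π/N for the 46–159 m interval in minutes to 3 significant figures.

4.54 min

ΔT = +0.4 K, ΔS = +8.24 psu (deep − shallow).
Δρ/ρ₀ = −αΔT + βΔS = -4.80 × 10⁻⁵ + 6.18 × 10⁻³ = 6.132 × 10⁻³, so Δρ ≈ 6.298 kg m⁻³.
N² = (g/ρ₀)·Δρ/Δz = g·(Δρ/ρ₀)/Δz = 9.8 × 6.132 × 10⁻³ / 113 = 5.3180 × 10⁻⁴ s⁻².
N = √(5.3180 × 10⁻⁴) = 0.023061 rad s⁻¹ → T = 2π/N = 272.46 s = 4.5410 min ≈ 4.54 min.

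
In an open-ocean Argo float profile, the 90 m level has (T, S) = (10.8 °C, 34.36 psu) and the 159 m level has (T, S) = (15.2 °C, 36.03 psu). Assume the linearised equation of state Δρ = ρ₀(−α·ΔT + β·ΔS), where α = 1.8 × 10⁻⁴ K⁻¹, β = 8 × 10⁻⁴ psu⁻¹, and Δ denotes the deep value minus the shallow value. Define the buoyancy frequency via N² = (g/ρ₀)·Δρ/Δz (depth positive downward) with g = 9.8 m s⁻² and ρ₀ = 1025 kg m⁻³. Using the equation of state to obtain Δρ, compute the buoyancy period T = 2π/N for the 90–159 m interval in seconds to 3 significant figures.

ΔT = +4.4 K, ΔS = +1.67 psu (deep − shallow).
Δρ/ρ₀ = −αΔT + βΔS = -7.92 × 10⁻⁴ + 1.336 × 10⁻³ = 5.44 × 10⁻⁴, so Δρ ≈ 0.5576 kg m⁻³.
N² = (g/ρ₀)·Δρ/Δz = g·(Δρ/ρ₀)/Δz = 9.8 × 5.44 × 10⁻⁴ / 69 = 7.7264 × 10⁻⁵ s⁻².
N = √(7.7264 × 10⁻⁵) = 8.7900 × 10⁻³ rad s⁻¹ → T = 2π/N = 714.81 s ≈ 715 s.

715 s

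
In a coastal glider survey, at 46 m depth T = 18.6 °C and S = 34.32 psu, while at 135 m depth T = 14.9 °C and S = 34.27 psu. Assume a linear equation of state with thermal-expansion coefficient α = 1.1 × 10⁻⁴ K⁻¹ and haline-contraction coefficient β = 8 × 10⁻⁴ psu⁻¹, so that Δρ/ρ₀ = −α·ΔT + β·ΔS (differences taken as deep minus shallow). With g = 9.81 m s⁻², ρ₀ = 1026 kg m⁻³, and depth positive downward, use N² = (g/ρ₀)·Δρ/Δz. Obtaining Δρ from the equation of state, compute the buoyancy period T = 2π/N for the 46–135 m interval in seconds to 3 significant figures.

988 s

ΔT = -3.7 K, ΔS = -0.05 psu (deep − shallow).
Δρ/ρ₀ = −αΔT + βΔS = 4.07 × 10⁻⁴ − 4.00 × 10⁻⁵ = 3.67 × 10⁻⁴, so Δρ ≈ 0.3765 kg m⁻³.
N² = (g/ρ₀)·Δρ/Δz = g·(Δρ/ρ₀)/Δz = 9.81 × 3.67 × 10⁻⁴ / 89 = 4.0452 × 10⁻⁵ s⁻².
N = √(4.0452 × 10⁻⁵) = 6.3602 × 10⁻³ rad s⁻¹ → T = 2π/N = 987.89 s ≈ 988 s.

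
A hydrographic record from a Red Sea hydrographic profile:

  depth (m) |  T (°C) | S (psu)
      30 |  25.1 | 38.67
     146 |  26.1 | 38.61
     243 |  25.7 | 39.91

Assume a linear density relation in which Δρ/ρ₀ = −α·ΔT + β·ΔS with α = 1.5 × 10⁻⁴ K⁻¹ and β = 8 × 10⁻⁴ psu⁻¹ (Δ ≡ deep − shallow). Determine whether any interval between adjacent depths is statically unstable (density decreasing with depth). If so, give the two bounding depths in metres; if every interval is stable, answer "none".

Evaluate Δρ/ρ₀ = −αΔT + βΔS across each adjacent pair:
  30–146 m: −αΔT+βΔS = −(1.5 × 10⁻⁴)(+1.0)+(8 × 10⁻⁴)(-0.06) = -2.0 × 10⁻⁴ → UNSTABLE
  146–243 m: −αΔT+βΔS = −(1.5 × 10⁻⁴)(-0.4)+(8 × 10⁻⁴)(+1.30) = 1.1 × 10⁻³ → stable
The 30–146 m interval has Δρ < 0: lighter water underlies denser water.

30–146 m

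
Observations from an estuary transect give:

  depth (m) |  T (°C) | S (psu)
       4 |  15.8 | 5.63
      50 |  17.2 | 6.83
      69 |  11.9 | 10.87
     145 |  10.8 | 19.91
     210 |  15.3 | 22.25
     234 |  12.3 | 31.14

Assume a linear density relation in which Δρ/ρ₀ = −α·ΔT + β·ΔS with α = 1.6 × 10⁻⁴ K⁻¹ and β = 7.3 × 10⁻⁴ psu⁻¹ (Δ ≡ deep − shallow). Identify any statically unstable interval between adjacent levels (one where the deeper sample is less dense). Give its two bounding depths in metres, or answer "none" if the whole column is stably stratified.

Evaluate Δρ/ρ₀ = −αΔT + βΔS across each adjacent pair:
  4–50 m: −αΔT+βΔS = −(1.6 × 10⁻⁴)(+1.4)+(7.3 × 10⁻⁴)(+1.20) = 6.5 × 10⁻⁴ → stable
  50–69 m: −αΔT+βΔS = −(1.6 × 10⁻⁴)(-5.3)+(7.3 × 10⁻⁴)(+4.04) = 3.8 × 10⁻³ → stable
  69–145 m: −αΔT+βΔS = −(1.6 × 10⁻⁴)(-1.1)+(7.3 × 10⁻⁴)(+9.04) = 6.8 × 10⁻³ → stable
  145–210 m: −αΔT+βΔS = −(1.6 × 10⁻⁴)(+4.5)+(7.3 × 10⁻⁴)(+2.34) = 9.9 × 10⁻⁴ → stable
  210–234 m: −αΔT+βΔS = −(1.6 × 10⁻⁴)(-3.0)+(7.3 × 10⁻⁴)(+8.89) = 7.0 × 10⁻³ → stable
Every interval has Δρ > 0: the column is stably stratified throughout.

none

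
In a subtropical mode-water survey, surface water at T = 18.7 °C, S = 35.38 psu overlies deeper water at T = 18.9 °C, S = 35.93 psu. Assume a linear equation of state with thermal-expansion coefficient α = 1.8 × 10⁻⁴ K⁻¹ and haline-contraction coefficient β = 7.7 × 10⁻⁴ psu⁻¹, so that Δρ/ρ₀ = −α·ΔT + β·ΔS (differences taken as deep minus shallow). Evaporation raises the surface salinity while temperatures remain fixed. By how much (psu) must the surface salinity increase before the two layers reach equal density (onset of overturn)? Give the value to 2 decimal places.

Neutral buoyancy requires −α(T_deep − T_surf) + β(S_deep − S_surf′) = 0.
S_surf′ = S_deep − (α/β)·ΔT = 35.93 − (1.8 × 10⁻⁴/7.7 × 10⁻⁴)·(+0.2) = 35.8832 psu.
Increase required: 35.8832 − 35.38 = 0.5032 psu.

0.50 psu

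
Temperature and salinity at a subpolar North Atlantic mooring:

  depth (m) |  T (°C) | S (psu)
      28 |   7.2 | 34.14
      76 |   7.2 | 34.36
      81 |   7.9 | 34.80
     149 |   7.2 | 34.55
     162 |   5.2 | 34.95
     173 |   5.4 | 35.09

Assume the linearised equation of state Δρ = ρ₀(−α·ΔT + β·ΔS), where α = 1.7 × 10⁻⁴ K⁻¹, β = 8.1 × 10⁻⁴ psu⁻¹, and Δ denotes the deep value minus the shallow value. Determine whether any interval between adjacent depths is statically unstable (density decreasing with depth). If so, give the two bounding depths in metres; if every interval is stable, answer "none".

Evaluate Δρ/ρ₀ = −αΔT + βΔS across each adjacent pair:
  28–76 m: −αΔT+βΔS = −(1.7 × 10⁻⁴)(+0.0)+(8.1 × 10⁻⁴)(+0.22) = 1.8 × 10⁻⁴ → stable
  76–81 m: −αΔT+βΔS = −(1.7 × 10⁻⁴)(+0.7)+(8.1 × 10⁻⁴)(+0.44) = 2.4 × 10⁻⁴ → stable
  81–149 m: −αΔT+βΔS = −(1.7 × 10⁻⁴)(-0.7)+(8.1 × 10⁻⁴)(-0.25) = -8.3 × 10⁻⁵ → UNSTABLE
  149–162 m: −αΔT+βΔS = −(1.7 × 10⁻⁴)(-2.0)+(8.1 × 10⁻⁴)(+0.40) = 6.6 × 10⁻⁴ → stable
  162–173 m: −αΔT+βΔS = −(1.7 × 10⁻⁴)(+0.2)+(8.1 × 10⁻⁴)(+0.14) = 7.9 × 10⁻⁵ → stable
The 81–149 m interval has Δρ < 0: lighter water underlies denser water.

81–149 m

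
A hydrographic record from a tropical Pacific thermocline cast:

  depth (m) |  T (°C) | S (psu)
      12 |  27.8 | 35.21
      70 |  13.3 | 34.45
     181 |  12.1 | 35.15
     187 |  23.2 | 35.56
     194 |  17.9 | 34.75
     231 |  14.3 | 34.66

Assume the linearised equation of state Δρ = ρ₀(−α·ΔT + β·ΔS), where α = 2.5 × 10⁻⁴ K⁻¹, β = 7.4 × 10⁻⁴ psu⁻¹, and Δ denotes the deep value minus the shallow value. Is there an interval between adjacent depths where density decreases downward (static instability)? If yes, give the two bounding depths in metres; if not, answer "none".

Evaluate Δρ/ρ₀ = −αΔT + βΔS across each adjacent pair:
  12–70 m: −αΔT+βΔS = −(2.5 × 10⁻⁴)(-14.5)+(7.4 × 10⁻⁴)(-0.76) = 3.1 × 10⁻³ → stable
  70–181 m: −αΔT+βΔS = −(2.5 × 10⁻⁴)(-1.2)+(7.4 × 10⁻⁴)(+0.70) = 8.2 × 10⁻⁴ → stable
  181–187 m: −αΔT+βΔS = −(2.5 × 10⁻⁴)(+11.1)+(7.4 × 10⁻⁴)(+0.41) = -2.5 × 10⁻³ → UNSTABLE
  187–194 m: −αΔT+βΔS = −(2.5 × 10⁻⁴)(-5.3)+(7.4 × 10⁻⁴)(-0.81) = 7.3 × 10⁻⁴ → stable
  194–231 m: −αΔT+βΔS = −(2.5 × 10⁻⁴)(-3.6)+(7.4 × 10⁻⁴)(-0.09) = 8.3 × 10⁻⁴ → stable
The 181–187 m interval has Δρ < 0: lighter water underlies denser water.

181–187 m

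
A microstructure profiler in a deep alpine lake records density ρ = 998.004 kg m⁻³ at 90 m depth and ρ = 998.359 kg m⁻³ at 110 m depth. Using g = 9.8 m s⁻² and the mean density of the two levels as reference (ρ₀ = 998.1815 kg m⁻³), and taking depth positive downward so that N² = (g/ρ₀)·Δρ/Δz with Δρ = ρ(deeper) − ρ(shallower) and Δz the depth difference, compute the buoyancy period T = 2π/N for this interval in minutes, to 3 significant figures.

7.93 min

Δρ = 998.359 − 998.004 = 0.355 kg m⁻³ over Δz = 110 − 90 = 20 m.
N² = (9.8/998.1815) × (0.355/20) = 1.7427 × 10⁻⁴ s⁻².
N = √(1.7427 × 10⁻⁴) = 0.013201 rad s⁻¹, so T = 2π/N = 475.96 s = 7.9327 min ≈ 7.93 min.
N² > 0, so the interval is statically stable.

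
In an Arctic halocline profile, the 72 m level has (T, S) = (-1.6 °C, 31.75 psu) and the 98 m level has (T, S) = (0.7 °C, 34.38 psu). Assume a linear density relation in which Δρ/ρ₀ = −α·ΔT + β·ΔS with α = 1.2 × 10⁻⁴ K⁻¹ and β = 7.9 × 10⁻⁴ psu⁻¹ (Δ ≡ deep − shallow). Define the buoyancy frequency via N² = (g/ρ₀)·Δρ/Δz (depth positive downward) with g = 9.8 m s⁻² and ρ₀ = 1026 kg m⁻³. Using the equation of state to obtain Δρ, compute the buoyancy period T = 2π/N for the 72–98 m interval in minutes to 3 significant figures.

4.02 min

ΔT = +2.3 K, ΔS = +2.63 psu (deep − shallow).
Δρ/ρ₀ = −αΔT + βΔS = -2.76 × 10⁻⁴ + 2.0777 × 10⁻³ = 1.8017 × 10⁻³, so Δρ ≈ 1.849 kg m⁻³.
N² = (g/ρ₀)·Δρ/Δz = g·(Δρ/ρ₀)/Δz = 9.8 × 1.8017 × 10⁻³ / 26 = 6.7910 × 10⁻⁴ s⁻².
N = √(6.7910 × 10⁻⁴) = 0.026060 rad s⁻¹ → T = 2π/N = 241.10 s = 4.0183 min ≈ 4.02 min.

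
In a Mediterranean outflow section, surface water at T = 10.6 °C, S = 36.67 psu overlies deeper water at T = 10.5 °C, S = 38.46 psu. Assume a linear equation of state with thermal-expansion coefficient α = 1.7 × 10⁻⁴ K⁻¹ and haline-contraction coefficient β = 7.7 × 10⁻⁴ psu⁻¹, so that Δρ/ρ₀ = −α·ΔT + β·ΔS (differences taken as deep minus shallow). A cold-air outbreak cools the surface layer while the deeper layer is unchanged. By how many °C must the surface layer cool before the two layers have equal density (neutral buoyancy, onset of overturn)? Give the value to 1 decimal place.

Neutral buoyancy requires Δρ = 0, i.e. −α(T_deep − T_surf′) + β(S_deep − S_surf) = 0.
T_surf′ = T_deep − (β/α)·ΔS = 10.5 − (7.7 × 10⁻⁴/1.7 × 10⁻⁴)·(+1.79) = 2.392 °C.
Cooling required: 10.6 − (2.392) = 8.208 °C.

8.2 °C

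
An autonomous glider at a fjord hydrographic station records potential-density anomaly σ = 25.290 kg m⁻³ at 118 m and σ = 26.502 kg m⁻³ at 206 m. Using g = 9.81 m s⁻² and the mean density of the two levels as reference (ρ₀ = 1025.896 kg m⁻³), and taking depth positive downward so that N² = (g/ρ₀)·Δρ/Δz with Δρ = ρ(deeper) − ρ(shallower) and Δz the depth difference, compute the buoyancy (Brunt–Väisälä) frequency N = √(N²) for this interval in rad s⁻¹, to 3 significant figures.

0.0115 rad s⁻¹

Δρ = 1026.502 − 1025.290 = 1.212 kg m⁻³ over Δz = 206 − 118 = 88 m.
N² = (9.81/1025.896) × (1.212/88) = 1.3170 × 10⁻⁴ s⁻².
N = √(1.3170 × 10⁻⁴) = 0.011476 rad s⁻¹ ≈ 0.0115 rad s⁻¹.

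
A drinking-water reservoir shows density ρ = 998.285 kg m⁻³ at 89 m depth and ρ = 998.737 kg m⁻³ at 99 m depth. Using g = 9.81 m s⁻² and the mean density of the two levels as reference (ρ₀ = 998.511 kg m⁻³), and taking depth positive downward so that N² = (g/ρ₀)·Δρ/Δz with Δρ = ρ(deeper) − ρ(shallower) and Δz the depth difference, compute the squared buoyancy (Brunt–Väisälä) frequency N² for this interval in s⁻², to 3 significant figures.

4.44 × 10⁻⁴ s⁻²

Δρ = 998.737 − 998.285 = 0.452 kg m⁻³ over Δz = 99 − 89 = 10 m.
N² = (9.81/998.511) × (0.452/10) = 4.4407 × 10⁻⁴ s⁻² ≈ 4.44 × 10⁻⁴ s⁻².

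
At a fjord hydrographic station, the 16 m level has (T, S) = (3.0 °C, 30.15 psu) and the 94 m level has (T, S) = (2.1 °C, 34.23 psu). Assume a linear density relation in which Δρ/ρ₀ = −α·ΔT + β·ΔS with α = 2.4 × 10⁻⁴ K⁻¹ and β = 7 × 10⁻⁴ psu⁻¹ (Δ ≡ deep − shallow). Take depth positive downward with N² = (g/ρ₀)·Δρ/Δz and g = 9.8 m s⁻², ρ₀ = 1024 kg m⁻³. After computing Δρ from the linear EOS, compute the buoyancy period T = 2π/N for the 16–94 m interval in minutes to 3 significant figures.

ΔT = -0.9 K, ΔS = +4.08 psu (deep − shallow).
Δρ/ρ₀ = −αΔT + βΔS = 2.16 × 10⁻⁴ + 2.856 × 10⁻³ = 3.072 × 10⁻³, so Δρ ≈ 3.146 kg m⁻³.
N² = (g/ρ₀)·Δρ/Δz = g·(Δρ/ρ₀)/Δz = 9.8 × 3.072 × 10⁻³ / 78 = 3.8597 × 10⁻⁴ s⁻².
N = √(3.8597 × 10⁻⁴) = 0.019646 rad s⁻¹ → T = 2π/N = 319.82 s = 5.3303 min ≈ 5.33 min.

5.33 min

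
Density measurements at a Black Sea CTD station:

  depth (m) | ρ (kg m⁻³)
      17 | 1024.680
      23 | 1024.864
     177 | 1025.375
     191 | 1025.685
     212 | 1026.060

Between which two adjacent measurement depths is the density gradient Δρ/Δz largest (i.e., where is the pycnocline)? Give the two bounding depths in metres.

Compute the density gradient over each adjacent pair:
  17–23 m: Δρ/Δz = 0.184/6 = 0.031 kg m⁻⁴
  23–177 m: Δρ/Δz = 0.511/154 = 3.3 × 10⁻³ kg m⁻⁴
  177–191 m: Δρ/Δz = 0.310/14 = 0.022 kg m⁻⁴
  191–212 m: Δρ/Δz = 0.375/21 = 0.018 kg m⁻⁴
The largest gradient is in the 17–23 m interval — the pycnocline.

17–23 m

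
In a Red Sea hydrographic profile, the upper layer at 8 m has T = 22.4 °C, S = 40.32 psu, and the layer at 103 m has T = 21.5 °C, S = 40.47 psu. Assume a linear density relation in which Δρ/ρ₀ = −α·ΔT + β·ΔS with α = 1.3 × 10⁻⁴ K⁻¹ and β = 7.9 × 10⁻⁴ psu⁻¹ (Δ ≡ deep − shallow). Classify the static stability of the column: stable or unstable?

ΔT = 21.5 − 22.4 = -0.9 K and ΔS = 40.47 − 40.32 = +0.15 psu (deep − shallow).
−αΔT = 1.17 × 10⁻⁴; βΔS = 1.185 × 10⁻⁴; sum Δρ/ρ₀ = 2.355 × 10⁻⁴.
Δρ/ρ₀ > 0, so Δρ > 0: deeper water is denser → statically stable.

stable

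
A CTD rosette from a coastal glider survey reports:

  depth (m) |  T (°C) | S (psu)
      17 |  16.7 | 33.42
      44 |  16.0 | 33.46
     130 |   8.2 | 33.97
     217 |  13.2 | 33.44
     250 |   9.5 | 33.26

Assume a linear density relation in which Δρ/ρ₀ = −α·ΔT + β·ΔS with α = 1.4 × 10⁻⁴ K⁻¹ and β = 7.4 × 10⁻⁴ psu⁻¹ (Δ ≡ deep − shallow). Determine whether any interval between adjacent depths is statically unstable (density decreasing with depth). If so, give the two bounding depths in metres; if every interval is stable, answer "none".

Evaluate Δρ/ρ₀ = −αΔT + βΔS across each adjacent pair:
  17–44 m: −αΔT+βΔS = −(1.4 × 10⁻⁴)(-0.7)+(7.4 × 10⁻⁴)(+0.04) = 1.3 × 10⁻⁴ → stable
  44–130 m: −αΔT+βΔS = −(1.4 × 10⁻⁴)(-7.8)+(7.4 × 10⁻⁴)(+0.51) = 1.5 × 10⁻³ → stable
  130–217 m: −αΔT+βΔS = −(1.4 × 10⁻⁴)(+5.0)+(7.4 × 10⁻⁴)(-0.53) = -1.1 × 10⁻³ → UNSTABLE
  217–250 m: −αΔT+βΔS = −(1.4 × 10⁻⁴)(-3.7)+(7.4 × 10⁻⁴)(-0.18) = 3.8 × 10⁻⁴ → stable
The 130–217 m interval has Δρ < 0: lighter water underlies denser water.

130–217 m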